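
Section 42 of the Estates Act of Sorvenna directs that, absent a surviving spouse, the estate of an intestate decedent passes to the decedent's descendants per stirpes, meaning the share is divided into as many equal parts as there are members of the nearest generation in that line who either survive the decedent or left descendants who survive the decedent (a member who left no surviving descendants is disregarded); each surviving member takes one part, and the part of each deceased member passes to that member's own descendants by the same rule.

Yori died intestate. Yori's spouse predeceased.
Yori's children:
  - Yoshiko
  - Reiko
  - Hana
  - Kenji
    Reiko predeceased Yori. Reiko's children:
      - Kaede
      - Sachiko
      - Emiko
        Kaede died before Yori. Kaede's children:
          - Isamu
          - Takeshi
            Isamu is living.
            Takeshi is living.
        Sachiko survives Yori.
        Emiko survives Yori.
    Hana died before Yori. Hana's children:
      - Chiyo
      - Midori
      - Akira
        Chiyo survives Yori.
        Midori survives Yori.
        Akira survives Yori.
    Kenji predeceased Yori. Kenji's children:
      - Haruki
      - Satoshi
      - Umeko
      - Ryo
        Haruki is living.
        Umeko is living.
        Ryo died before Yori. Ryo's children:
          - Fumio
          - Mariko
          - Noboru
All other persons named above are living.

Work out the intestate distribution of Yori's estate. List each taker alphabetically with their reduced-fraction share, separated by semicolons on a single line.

There is no surviving spouse, so the entire estate passes to Yori's descendants per stirpes.
The estate is divided into 4 equal shares of 1/4 among Yoshiko, Reiko, Hana, Kenji.
Yoshiko is living and takes 1/4.
Reiko predeceased; the 1/4 allotted to Reiko's branch passes to Reiko's issue by representation.
The 1/4 is divided into 3 equal shares of 1/12 among Kaede, Sachiko, Emiko.
Kaede predeceased; the 1/12 allotted to Kaede's branch passes to Kaede's issue by representation.
The 1/12 is divided into 2 equal shares of 1/24 among Isamu, Takeshi.
Isamu is living and takes 1/24.
Takeshi is living and takes 1/24.
Sachiko is living and takes 1/12.
Emiko is living and takes 1/12.
Hana predeceased; the 1/4 allotted to Hana's branch passes to Hana's issue by representation.
The 1/4 is divided into 3 equal shares of 1/12 among Chiyo, Midori, Akira.
Chiyo is living and takes 1/12.
Midori is living and takes 1/12.
Akira is living and takes 1/12.
Kenji predeceased; the 1/4 allotted to Kenji's branch passes to Kenji's issue by representation.
The 1/4 is divided into 4 equal shares of 1/16 among Haruki, Satoshi, Umeko, Ryo.
Haruki is living and takes 1/16.
Satoshi is living and takes 1/16.
Umeko is living and takes 1/16.
Ryo predeceased; the 1/16 allotted to Ryo's branch passes to Ryo's issue by representation.
The 1/16 is divided into 3 equal shares of 1/48 among Fumio, Mariko, Noboru.
Fumio is living and takes 1/48.
Mariko is living and takes 1/48.
Noboru is living and takes 1/48.

Akira 1/12; Chiyo 1/12; Emiko 1/12; Fumio 1/48; Haruki 1/16; Isamu 1/24; Mariko 1/48; Midori 1/12; Noboru 1/48; Sachiko 1/12; Satoshi 1/16; Takeshi 1/24; Umeko 1/16; Yoshiko 1/4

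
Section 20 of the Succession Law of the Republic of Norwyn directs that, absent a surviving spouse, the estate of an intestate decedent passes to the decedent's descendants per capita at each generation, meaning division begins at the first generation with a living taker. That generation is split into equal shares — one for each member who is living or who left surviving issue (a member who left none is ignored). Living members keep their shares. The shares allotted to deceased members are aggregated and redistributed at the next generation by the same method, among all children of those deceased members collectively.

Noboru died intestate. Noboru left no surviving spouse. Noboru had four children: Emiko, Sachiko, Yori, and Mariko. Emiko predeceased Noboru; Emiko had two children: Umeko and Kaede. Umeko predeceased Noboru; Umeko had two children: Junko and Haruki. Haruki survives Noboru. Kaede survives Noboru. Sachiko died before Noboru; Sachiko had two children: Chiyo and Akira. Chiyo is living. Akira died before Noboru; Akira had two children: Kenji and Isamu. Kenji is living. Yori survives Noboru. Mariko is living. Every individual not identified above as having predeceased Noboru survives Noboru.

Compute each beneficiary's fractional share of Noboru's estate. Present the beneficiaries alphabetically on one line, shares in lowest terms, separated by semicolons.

Chiyo 1/8; Haruki 1/16; Isamu 1/16; Junko 1/16; Kaede 1/8; Kenji 1/16; Mariko 1/4; Yori 1/4

There is no surviving spouse, so the entire estate passes to Noboru's descendants per capita at each generation.
At generation 1 (Emiko, Sachiko, Yori, Mariko) there are 4 shares of (1)/4 = 1/4 each.
Living: Yori and Mariko — each takes 1/4.
Deceased: Emiko and Sachiko. Their combined 1/2 is pooled and carried to generation 2.
At generation 2 (Umeko, Kaede, Chiyo, Akira) there are 4 shares of (1/2)/4 = 1/8 each.
Living: Kaede and Chiyo — each takes 1/8.
Deceased: Umeko and Akira. Their combined 1/4 is pooled and carried to generation 3.
At generation 3 (Junko, Haruki, Kenji, Isamu) there are 4 shares of (1/4)/4 = 1/16 each.
Living: Junko, Haruki, Kenji, and Isamu — each takes 1/16.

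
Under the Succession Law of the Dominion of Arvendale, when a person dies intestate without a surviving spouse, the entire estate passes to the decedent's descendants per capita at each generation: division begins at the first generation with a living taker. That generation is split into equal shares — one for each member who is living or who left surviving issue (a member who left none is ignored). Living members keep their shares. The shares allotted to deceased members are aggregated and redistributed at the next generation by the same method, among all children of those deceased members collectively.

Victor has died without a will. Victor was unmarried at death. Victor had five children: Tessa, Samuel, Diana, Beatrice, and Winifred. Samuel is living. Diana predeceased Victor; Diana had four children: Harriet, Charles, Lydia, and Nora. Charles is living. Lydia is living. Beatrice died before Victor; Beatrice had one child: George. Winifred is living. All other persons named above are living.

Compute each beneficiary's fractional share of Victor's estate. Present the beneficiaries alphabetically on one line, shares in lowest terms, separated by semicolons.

Charles 2/25; George 2/25; Harriet 2/25; Lydia 2/25; Nora 2/25; Samuel 1/5; Tessa 1/5; Winifred 1/5

There is no surviving spouse, so the entire estate passes to Victor's descendants per capita at each generation.
At generation 1 (Tessa, Samuel, Diana, Beatrice, Winifred) there are 5 shares of (1)/5 = 1/5 each.
Living: Tessa, Samuel, and Winifred — each takes 1/5.
Deceased: Diana and Beatrice. Their combined 2/5 is pooled and carried to generation 2.
At generation 2 (Harriet, Charles, Lydia, Nora, George) there are 5 shares of (2/5)/5 = 2/25 each.
Living: Harriet, Charles, Lydia, Nora, and George — each takes 2/25.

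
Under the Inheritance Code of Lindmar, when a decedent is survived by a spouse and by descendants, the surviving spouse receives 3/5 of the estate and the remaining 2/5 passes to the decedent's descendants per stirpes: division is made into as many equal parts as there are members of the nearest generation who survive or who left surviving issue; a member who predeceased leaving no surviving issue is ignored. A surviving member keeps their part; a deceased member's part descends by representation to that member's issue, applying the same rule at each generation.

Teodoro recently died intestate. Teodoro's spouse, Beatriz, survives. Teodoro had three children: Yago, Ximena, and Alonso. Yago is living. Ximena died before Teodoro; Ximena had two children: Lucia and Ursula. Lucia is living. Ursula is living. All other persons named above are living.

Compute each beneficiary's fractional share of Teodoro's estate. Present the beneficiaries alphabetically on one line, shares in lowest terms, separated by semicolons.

Alonso 2/15; Beatriz 3/5; Lucia 1/15; Ursula 1/15; Yago 2/15

Beatriz, as surviving spouse, takes 3/5.
The remaining 2/5 passes to Teodoro's descendants per stirpes.
The 2/5 is divided into 3 equal shares of 2/15 among Yago, Ximena, Alonso.
Yago is living and takes 2/15.
Ximena predeceased; the 2/15 allotted to Ximena's branch passes to Ximena's issue by representation.
The 2/15 is divided into 2 equal shares of 1/15 among Lucia, Ursula.
Lucia is living and takes 1/15.
Ursula is living and takes 1/15.
Alonso is living and takes 2/15.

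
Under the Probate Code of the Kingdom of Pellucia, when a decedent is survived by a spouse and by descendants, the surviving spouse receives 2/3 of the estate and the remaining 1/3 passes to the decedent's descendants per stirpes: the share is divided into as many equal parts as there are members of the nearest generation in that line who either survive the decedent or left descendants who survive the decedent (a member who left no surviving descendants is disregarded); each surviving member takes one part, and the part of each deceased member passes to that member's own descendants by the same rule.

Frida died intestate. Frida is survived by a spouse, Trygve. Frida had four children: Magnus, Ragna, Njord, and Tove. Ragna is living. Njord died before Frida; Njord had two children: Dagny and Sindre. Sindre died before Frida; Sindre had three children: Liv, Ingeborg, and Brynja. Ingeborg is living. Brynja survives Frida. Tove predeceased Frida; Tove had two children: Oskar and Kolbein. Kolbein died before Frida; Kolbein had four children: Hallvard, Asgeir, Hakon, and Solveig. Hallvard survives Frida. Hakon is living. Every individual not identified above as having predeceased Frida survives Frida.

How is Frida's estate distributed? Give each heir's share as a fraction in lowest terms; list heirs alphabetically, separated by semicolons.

Trygve, as surviving spouse, takes 2/3.
The remaining 1/3 passes to Frida's descendants per stirpes.
The 1/3 is divided into 4 equal shares of 1/12 among Magnus, Ragna, Njord, Tove.
Magnus is living and takes 1/12.
Ragna is living and takes 1/12.
Njord predeceased; the 1/12 allotted to Njord's branch passes to Njord's issue by representation.
The 1/12 is divided into 2 equal shares of 1/24 among Dagny, Sindre.
Dagny is living and takes 1/24.
Sindre predeceased; the 1/24 allotted to Sindre's branch passes to Sindre's issue by representation.
The 1/24 is divided into 3 equal shares of 1/72 among Liv, Ingeborg, Brynja.
Liv is living and takes 1/72.
Ingeborg is living and takes 1/72.
Brynja is living and takes 1/72.
Tove predeceased; the 1/12 allotted to Tove's branch passes to Tove's issue by representation.
The 1/12 is divided into 2 equal shares of 1/24 among Oskar, Kolbein.
Oskar is living and takes 1/24.
Kolbein predeceased; the 1/24 allotted to Kolbein's branch passes to Kolbein's issue by representation.
The 1/24 is divided into 4 equal shares of 1/96 among Hallvard, Asgeir, Hakon, Solveig.
Hallvard is living and takes 1/96.
Asgeir is living and takes 1/96.
Hakon is living and takes 1/96.
Solveig is living and takes 1/96.

Asgeir 1/96; Brynja 1/72; Dagny 1/24; Hakon 1/96; Hallvard 1/96; Ingeborg 1/72; Liv 1/72; Magnus 1/12; Oskar 1/24; Ragna 1/12; Solveig 1/96; Trygve 2/3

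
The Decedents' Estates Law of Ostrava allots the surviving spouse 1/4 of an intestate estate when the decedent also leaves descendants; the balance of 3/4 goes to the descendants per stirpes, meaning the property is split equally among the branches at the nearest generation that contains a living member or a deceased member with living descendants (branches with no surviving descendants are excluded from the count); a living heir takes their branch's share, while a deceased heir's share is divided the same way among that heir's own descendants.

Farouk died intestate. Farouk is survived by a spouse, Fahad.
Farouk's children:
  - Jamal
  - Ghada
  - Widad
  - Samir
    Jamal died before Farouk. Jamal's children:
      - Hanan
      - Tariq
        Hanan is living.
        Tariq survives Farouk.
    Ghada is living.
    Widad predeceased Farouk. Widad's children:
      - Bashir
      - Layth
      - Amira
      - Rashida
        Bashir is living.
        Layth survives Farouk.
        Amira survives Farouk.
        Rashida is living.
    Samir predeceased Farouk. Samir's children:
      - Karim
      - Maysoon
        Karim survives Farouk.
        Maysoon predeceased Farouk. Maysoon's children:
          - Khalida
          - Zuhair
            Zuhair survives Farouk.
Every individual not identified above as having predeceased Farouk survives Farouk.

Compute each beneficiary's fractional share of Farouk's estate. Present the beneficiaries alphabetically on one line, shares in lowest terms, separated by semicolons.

Fahad, as surviving spouse, takes 1/4.
The remaining 3/4 passes to Farouk's descendants per stirpes.
The 3/4 is divided into 4 equal shares of 3/16 among Jamal, Ghada, Widad, Samir.
Jamal predeceased; the 3/16 allotted to Jamal's branch passes to Jamal's issue by representation.
The 3/16 is divided into 2 equal shares of 3/32 among Hanan, Tariq.
Hanan is living and takes 3/32.
Tariq is living and takes 3/32.
Ghada is living and takes 3/16.
Widad predeceased; the 3/16 allotted to Widad's branch passes to Widad's issue by representation.
The 3/16 is divided into 4 equal shares of 3/64 among Bashir, Layth, Amira, Rashida.
Bashir is living and takes 3/64.
Layth is living and takes 3/64.
Amira is living and takes 3/64.
Rashida is living and takes 3/64.
Samir predeceased; the 3/16 allotted to Samir's branch passes to Samir's issue by representation.
The 3/16 is divided into 2 equal shares of 3/32 among Karim, Maysoon.
Karim is living and takes 3/32.
Maysoon predeceased; the 3/32 allotted to Maysoon's branch passes to Maysoon's issue by representation.
The 3/32 is divided into 2 equal shares of 3/64 among Khalida, Zuhair.
Khalida is living and takes 3/64.
Zuhair is living and takes 3/64.

Amira 3/64; Bashir 3/64; Fahad 1/4; Ghada 3/16; Hanan 3/32; Karim 3/32; Khalida 3/64; Layth 3/64; Rashida 3/64; Tariq 3/32; Zuhair 3/64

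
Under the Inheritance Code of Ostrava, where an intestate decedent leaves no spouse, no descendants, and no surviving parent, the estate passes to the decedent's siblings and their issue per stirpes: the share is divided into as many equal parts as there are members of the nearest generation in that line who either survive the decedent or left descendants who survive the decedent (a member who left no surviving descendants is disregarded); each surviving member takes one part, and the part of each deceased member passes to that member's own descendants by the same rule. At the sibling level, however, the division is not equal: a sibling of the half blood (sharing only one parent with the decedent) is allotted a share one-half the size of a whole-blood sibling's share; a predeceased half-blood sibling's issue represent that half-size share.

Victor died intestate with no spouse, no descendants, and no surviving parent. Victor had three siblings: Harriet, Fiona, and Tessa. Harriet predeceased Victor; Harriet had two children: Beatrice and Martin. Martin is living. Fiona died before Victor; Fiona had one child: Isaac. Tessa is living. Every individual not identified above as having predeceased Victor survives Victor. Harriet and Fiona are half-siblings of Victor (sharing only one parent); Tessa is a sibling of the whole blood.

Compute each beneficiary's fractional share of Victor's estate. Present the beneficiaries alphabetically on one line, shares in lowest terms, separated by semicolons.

Beatrice 1/8; Isaac 1/4; Martin 1/8; Tessa 1/2

No spouse, descendants, or parent survives, so the estate passes to Victor's siblings per stirpes.
Half-blood siblings count for one-half the weight of whole-blood siblings at the initial division.
Dividing 1 in proportion to weights (total weight 2): Harriet (weight 1/2) → 1/4; Fiona (weight 1/2) → 1/4; Tessa (weight 1) → 1/2.
Harriet predeceased; the 1/4 allotted to Harriet's branch passes to Harriet's issue by representation.
The 1/4 is divided into 2 equal shares of 1/8 among Beatrice, Martin.
Beatrice is living and takes 1/8.
Martin is living and takes 1/8.
Fiona predeceased; the 1/4 allotted to Fiona's branch passes to Fiona's issue by representation.
Isaac is the sole taker at this level and receives the full 1/4.
Tessa is living and takes 1/2.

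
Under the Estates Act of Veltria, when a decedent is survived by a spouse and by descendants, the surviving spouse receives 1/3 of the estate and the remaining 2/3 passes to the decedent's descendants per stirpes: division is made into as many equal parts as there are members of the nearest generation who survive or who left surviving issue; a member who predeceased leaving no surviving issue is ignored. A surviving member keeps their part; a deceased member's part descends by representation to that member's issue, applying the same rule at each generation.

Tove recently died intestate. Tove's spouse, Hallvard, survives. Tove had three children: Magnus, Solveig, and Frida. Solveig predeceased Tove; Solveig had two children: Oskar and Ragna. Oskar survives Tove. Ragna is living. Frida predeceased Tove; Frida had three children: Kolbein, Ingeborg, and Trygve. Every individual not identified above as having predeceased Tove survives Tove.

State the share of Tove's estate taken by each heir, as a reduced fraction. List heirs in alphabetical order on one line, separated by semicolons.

Hallvard, as surviving spouse, takes 1/3.
The remaining 2/3 passes to Tove's descendants per stirpes.
The 2/3 is divided into 3 equal shares of 2/9 among Magnus, Solveig, Frida.
Magnus is living and takes 2/9.
Solveig predeceased; the 2/9 allotted to Solveig's branch passes to Solveig's issue by representation.
The 2/9 is divided into 2 equal shares of 1/9 among Oskar, Ragna.
Oskar is living and takes 1/9.
Ragna is living and takes 1/9.
Frida predeceased; the 2/9 allotted to Frida's branch passes to Frida's issue by representation.
The 2/9 is divided into 3 equal shares of 2/27 among Kolbein, Ingeborg, Trygve.
Kolbein is living and takes 2/27.
Ingeborg is living and takes 2/27.
Trygve is living and takes 2/27.

Hallvard 1/3; Ingeborg 2/27; Kolbein 2/27; Magnus 2/9; Oskar 1/9; Ragna 1/9; Trygve 2/27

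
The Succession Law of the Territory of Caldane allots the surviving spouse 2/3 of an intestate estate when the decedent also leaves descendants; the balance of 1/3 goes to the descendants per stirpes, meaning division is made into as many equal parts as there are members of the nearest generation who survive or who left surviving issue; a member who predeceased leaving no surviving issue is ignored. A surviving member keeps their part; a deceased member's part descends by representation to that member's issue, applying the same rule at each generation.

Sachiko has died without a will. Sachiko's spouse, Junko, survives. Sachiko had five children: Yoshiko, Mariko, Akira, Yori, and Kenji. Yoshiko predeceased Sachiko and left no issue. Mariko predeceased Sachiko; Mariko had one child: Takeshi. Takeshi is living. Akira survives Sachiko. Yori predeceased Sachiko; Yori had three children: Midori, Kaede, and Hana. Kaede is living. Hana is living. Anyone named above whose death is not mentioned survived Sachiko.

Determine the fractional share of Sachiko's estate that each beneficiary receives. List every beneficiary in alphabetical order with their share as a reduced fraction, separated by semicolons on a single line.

Junko, as surviving spouse, takes 2/3.
The remaining 1/3 passes to Sachiko's descendants per stirpes.
Yoshiko left no surviving issue, so that branch lapses and is disregarded.
The 1/3 is divided into 4 equal shares of 1/12 among Mariko, Akira, Yori, Kenji.
Mariko predeceased; the 1/12 allotted to Mariko's branch passes to Mariko's issue by representation.
Takeshi is the sole taker at this level and receives the full 1/12.
Akira is living and takes 1/12.
Yori predeceased; the 1/12 allotted to Yori's branch passes to Yori's issue by representation.
The 1/12 is divided into 3 equal shares of 1/36 among Midori, Kaede, Hana.
Midori is living and takes 1/36.
Kaede is living and takes 1/36.
Hana is living and takes 1/36.
Kenji is living and takes 1/12.

Akira 1/12; Hana 1/36; Junko 2/3; Kaede 1/36; Kenji 1/12; Midori 1/36; Takeshi 1/12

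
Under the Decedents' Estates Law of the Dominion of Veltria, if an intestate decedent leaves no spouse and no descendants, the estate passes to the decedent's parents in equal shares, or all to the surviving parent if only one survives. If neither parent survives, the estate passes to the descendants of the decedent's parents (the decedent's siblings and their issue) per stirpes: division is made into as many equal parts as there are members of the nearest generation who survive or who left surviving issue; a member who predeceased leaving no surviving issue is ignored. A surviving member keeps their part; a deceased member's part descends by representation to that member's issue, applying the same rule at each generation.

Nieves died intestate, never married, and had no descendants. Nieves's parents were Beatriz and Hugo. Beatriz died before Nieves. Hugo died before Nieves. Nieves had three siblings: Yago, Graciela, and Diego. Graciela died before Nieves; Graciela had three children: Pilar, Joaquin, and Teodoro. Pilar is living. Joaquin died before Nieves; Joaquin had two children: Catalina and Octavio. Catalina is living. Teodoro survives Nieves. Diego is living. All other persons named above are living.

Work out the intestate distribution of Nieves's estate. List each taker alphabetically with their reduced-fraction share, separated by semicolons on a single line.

Catalina 1/18; Diego 1/3; Octavio 1/18; Pilar 1/9; Teodoro 1/9; Yago 1/3

Neither parent survives and there are no descendants, so the estate passes to Nieves's siblings and their issue per stirpes.
The estate is divided into 3 equal shares of 1/3 among Yago, Graciela, Diego.
Yago is living and takes 1/3.
Graciela predeceased; the 1/3 allotted to Graciela's branch passes to Graciela's issue by representation.
The 1/3 is divided into 3 equal shares of 1/9 among Pilar, Joaquin, Teodoro.
Pilar is living and takes 1/9.
Joaquin predeceased; the 1/9 allotted to Joaquin's branch passes to Joaquin's issue by representation.
The 1/9 is divided into 2 equal shares of 1/18 among Catalina, Octavio.
Catalina is living and takes 1/18.
Octavio is living and takes 1/18.
Teodoro is living and takes 1/9.
Diego is living and takes 1/3.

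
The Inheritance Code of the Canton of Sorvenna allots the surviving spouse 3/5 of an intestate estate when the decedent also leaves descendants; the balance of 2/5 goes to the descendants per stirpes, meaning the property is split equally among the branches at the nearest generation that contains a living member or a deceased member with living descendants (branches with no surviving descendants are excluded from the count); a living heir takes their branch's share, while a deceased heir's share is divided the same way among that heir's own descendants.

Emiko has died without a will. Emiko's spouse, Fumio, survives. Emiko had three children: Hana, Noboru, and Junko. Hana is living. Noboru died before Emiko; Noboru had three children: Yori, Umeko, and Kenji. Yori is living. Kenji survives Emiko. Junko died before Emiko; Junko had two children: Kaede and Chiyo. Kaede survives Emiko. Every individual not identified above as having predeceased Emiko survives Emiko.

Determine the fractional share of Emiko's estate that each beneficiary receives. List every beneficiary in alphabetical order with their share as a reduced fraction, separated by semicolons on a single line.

Fumio, as surviving spouse, takes 3/5.
The remaining 2/5 passes to Emiko's descendants per stirpes.
The 2/5 is divided into 3 equal shares of 2/15 among Hana, Noboru, Junko.
Hana is living and takes 2/15.
Noboru predeceased; the 2/15 allotted to Noboru's branch passes to Noboru's issue by representation.
The 2/15 is divided into 3 equal shares of 2/45 among Yori, Umeko, Kenji.
Yori is living and takes 2/45.
Umeko is living and takes 2/45.
Kenji is living and takes 2/45.
Junko predeceased; the 2/15 allotted to Junko's branch passes to Junko's issue by representation.
The 2/15 is divided into 2 equal shares of 1/15 among Kaede, Chiyo.
Kaede is living and takes 1/15.
Chiyo is living and takes 1/15.

Chiyo 1/15; Fumio 3/5; Hana 2/15; Kaede 1/15; Kenji 2/45; Umeko 2/45; Yori 2/45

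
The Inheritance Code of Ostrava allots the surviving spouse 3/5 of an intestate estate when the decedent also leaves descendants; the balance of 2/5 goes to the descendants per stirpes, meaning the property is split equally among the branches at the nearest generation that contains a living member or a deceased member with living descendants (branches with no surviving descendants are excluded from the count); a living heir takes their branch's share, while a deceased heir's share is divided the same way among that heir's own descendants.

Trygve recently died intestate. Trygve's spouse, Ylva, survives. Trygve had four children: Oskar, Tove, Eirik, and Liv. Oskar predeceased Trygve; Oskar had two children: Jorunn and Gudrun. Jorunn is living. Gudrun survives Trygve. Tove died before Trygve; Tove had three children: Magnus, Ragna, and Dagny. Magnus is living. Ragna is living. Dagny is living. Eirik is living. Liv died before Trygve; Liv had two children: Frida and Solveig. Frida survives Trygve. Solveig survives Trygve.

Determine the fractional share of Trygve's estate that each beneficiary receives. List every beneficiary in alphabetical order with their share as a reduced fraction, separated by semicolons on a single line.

Ylva, as surviving spouse, takes 3/5.
The remaining 2/5 passes to Trygve's descendants per stirpes.
The 2/5 is divided into 4 equal shares of 1/10 among Oskar, Tove, Eirik, Liv.
Oskar predeceased; the 1/10 allotted to Oskar's branch passes to Oskar's issue by representation.
The 1/10 is divided into 2 equal shares of 1/20 among Jorunn, Gudrun.
Jorunn is living and takes 1/20.
Gudrun is living and takes 1/20.
Tove predeceased; the 1/10 allotted to Tove's branch passes to Tove's issue by representation.
The 1/10 is divided into 3 equal shares of 1/30 among Magnus, Ragna, Dagny.
Magnus is living and takes 1/30.
Ragna is living and takes 1/30.
Dagny is living and takes 1/30.
Eirik is living and takes 1/10.
Liv predeceased; the 1/10 allotted to Liv's branch passes to Liv's issue by representation.
The 1/10 is divided into 2 equal shares of 1/20 among Frida, Solveig.
Frida is living and takes 1/20.
Solveig is living and takes 1/20.

Dagny 1/30; Eirik 1/10; Frida 1/20; Gudrun 1/20; Jorunn 1/20; Magnus 1/30; Ragna 1/30; Solveig 1/20; Ylva 3/5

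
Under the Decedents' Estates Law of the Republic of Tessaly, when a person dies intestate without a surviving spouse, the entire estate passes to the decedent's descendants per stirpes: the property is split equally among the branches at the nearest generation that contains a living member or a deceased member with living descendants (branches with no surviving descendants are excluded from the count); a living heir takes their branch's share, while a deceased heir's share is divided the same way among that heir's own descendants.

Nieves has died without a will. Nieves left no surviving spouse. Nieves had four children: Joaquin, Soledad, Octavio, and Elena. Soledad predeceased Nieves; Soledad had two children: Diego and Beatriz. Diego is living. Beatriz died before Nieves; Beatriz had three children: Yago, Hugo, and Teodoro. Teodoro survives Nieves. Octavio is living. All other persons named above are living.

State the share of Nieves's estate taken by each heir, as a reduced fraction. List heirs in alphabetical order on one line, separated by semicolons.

There is no surviving spouse, so the entire estate passes to Nieves's descendants per stirpes.
The estate is divided into 4 equal shares of 1/4 among Joaquin, Soledad, Octavio, Elena.
Joaquin is living and takes 1/4.
Soledad predeceased; the 1/4 allotted to Soledad's branch passes to Soledad's issue by representation.
The 1/4 is divided into 2 equal shares of 1/8 among Diego, Beatriz.
Diego is living and takes 1/8.
Beatriz predeceased; the 1/8 allotted to Beatriz's branch passes to Beatriz's issue by representation.
The 1/8 is divided into 3 equal shares of 1/24 among Yago, Hugo, Teodoro.
Yago is living and takes 1/24.
Hugo is living and takes 1/24.
Teodoro is living and takes 1/24.
Octavio is living and takes 1/4.
Elena is living and takes 1/4.

Diego 1/8; Elena 1/4; Hugo 1/24; Joaquin 1/4; Octavio 1/4; Teodoro 1/24; Yago 1/24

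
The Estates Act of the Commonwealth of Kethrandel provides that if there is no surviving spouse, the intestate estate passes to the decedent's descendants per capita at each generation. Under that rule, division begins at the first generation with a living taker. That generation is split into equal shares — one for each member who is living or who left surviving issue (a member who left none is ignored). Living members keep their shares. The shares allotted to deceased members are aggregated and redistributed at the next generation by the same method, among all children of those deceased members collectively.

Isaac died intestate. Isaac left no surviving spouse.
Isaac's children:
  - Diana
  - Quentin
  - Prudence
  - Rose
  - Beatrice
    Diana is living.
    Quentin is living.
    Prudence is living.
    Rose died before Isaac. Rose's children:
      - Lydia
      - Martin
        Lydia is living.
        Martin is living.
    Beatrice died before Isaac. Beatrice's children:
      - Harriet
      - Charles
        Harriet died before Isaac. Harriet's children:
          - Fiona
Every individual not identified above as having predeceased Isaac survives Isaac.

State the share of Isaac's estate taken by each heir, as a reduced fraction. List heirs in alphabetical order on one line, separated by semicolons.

There is no surviving spouse, so the entire estate passes to Isaac's descendants per capita at each generation.
At generation 1 (Diana, Quentin, Prudence, Rose, Beatrice) there are 5 shares of (1)/5 = 1/5 each.
Living: Diana, Quentin, and Prudence — each takes 1/5.
Deceased: Rose and Beatrice. Their combined 2/5 is pooled and carried to generation 2.
At generation 2 (Lydia, Martin, Harriet, Charles) there are 4 shares of (2/5)/4 = 1/10 each.
Living: Lydia, Martin, and Charles — each takes 1/10.
Deceased: Harriet. That 1/10 share is carried to generation 3.
At generation 3 (Fiona) there are 1 shares of (1/10)/1 = 1/10 each.
Living: Fiona — each takes 1/10.

Charles 1/10; Diana 1/5; Fiona 1/10; Lydia 1/10; Martin 1/10; Prudence 1/5; Quentin 1/5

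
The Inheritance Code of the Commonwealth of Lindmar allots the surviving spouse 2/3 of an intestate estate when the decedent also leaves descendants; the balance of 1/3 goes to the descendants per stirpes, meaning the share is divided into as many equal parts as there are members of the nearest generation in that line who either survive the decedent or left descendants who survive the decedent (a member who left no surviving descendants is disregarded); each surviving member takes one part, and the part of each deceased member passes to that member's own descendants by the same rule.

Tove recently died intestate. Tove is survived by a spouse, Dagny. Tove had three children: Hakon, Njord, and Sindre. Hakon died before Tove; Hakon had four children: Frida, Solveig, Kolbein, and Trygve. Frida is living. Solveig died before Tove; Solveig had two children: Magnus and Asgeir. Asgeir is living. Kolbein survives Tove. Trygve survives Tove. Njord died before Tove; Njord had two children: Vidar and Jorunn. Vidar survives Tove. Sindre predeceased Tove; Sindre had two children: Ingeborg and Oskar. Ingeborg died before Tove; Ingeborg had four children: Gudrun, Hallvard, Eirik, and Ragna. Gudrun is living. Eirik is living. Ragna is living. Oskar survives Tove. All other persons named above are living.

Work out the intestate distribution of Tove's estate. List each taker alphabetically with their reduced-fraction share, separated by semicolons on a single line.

Dagny, as surviving spouse, takes 2/3.
The remaining 1/3 passes to Tove's descendants per stirpes.
The 1/3 is divided into 3 equal shares of 1/9 among Hakon, Njord, Sindre.
Hakon predeceased; the 1/9 allotted to Hakon's branch passes to Hakon's issue by representation.
The 1/9 is divided into 4 equal shares of 1/36 among Frida, Solveig, Kolbein, Trygve.
Frida is living and takes 1/36.
Solveig predeceased; the 1/36 allotted to Solveig's branch passes to Solveig's issue by representation.
The 1/36 is divided into 2 equal shares of 1/72 among Magnus, Asgeir.
Magnus is living and takes 1/72.
Asgeir is living and takes 1/72.
Kolbein is living and takes 1/36.
Trygve is living and takes 1/36.
Njord predeceased; the 1/9 allotted to Njord's branch passes to Njord's issue by representation.
The 1/9 is divided into 2 equal shares of 1/18 among Vidar, Jorunn.
Vidar is living and takes 1/18.
Jorunn is living and takes 1/18.
Sindre predeceased; the 1/9 allotted to Sindre's branch passes to Sindre's issue by representation.
The 1/9 is divided into 2 equal shares of 1/18 among Ingeborg, Oskar.
Ingeborg predeceased; the 1/18 allotted to Ingeborg's branch passes to Ingeborg's issue by representation.
The 1/18 is divided into 4 equal shares of 1/72 among Gudrun, Hallvard, Eirik, Ragna.
Gudrun is living and takes 1/72.
Hallvard is living and takes 1/72.
Eirik is living and takes 1/72.
Ragna is living and takes 1/72.
Oskar is living and takes 1/18.

Asgeir 1/72; Dagny 2/3; Eirik 1/72; Frida 1/36; Gudrun 1/72; Hallvard 1/72; Jorunn 1/18; Kolbein 1/36; Magnus 1/72; Oskar 1/18; Ragna 1/72; Trygve 1/36; Vidar 1/18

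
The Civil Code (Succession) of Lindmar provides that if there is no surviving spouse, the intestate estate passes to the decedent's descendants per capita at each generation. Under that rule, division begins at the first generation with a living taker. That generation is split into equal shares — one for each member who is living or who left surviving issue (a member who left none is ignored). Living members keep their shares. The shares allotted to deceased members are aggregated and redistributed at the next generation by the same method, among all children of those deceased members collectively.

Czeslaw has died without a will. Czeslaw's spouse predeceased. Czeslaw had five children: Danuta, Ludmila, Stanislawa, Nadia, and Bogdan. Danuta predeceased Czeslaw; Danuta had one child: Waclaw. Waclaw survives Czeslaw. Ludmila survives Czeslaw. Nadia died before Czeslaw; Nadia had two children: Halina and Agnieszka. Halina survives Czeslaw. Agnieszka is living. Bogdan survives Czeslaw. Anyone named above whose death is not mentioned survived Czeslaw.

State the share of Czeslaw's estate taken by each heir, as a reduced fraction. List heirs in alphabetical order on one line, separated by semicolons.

There is no surviving spouse, so the entire estate passes to Czeslaw's descendants per capita at each generation.
At generation 1 (Danuta, Ludmila, Stanislawa, Nadia, Bogdan) there are 5 shares of (1)/5 = 1/5 each.
Living: Ludmila, Stanislawa, and Bogdan — each takes 1/5.
Deceased: Danuta and Nadia. Their combined 2/5 is pooled and carried to generation 2.
At generation 2 (Waclaw, Halina, Agnieszka) there are 3 shares of (2/5)/3 = 2/15 each.
Living: Waclaw, Halina, and Agnieszka — each takes 2/15.

Agnieszka 2/15; Bogdan 1/5; Halina 2/15; Ludmila 1/5; Stanislawa 1/5; Waclaw 2/15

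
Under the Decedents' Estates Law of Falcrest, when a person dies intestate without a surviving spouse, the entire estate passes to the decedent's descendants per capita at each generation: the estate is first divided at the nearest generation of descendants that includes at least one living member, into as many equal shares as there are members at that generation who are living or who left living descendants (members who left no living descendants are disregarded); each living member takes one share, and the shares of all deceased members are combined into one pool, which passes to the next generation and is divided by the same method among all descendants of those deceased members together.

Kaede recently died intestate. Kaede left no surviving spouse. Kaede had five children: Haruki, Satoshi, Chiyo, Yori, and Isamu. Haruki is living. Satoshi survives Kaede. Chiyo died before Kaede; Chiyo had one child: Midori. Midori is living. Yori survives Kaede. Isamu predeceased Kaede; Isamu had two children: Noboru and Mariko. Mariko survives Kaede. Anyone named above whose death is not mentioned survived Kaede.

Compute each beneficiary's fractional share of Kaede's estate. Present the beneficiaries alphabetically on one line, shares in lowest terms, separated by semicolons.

There is no surviving spouse, so the entire estate passes to Kaede's descendants per capita at each generation.
At generation 1 (Haruki, Satoshi, Chiyo, Yori, Isamu) there are 5 shares of (1)/5 = 1/5 each.
Living: Haruki, Satoshi, and Yori — each takes 1/5.
Deceased: Chiyo and Isamu. Their combined 2/5 is pooled and carried to generation 2.
At generation 2 (Midori, Noboru, Mariko) there are 3 shares of (2/5)/3 = 2/15 each.
Living: Midori, Noboru, and Mariko — each takes 2/15.

Haruki 1/5; Mariko 2/15; Midori 2/15; Noboru 2/15; Satoshi 1/5; Yori 1/5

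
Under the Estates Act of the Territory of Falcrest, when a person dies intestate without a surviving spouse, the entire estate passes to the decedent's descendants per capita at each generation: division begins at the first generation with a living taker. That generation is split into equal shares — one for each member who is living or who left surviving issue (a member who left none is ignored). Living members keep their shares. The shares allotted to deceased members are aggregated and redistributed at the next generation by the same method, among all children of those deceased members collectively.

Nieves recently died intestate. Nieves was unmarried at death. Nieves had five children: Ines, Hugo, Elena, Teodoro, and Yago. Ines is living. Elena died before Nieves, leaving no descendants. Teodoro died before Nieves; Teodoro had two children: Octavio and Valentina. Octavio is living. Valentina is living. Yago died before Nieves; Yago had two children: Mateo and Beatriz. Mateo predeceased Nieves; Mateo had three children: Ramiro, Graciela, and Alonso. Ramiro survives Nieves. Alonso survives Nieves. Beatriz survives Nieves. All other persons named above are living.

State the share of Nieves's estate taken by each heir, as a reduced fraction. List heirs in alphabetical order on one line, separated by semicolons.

There is no surviving spouse, so the entire estate passes to Nieves's descendants per capita at each generation.
At generation 1 (Ines, Hugo, Teodoro, Yago) there are 4 shares of (1)/4 = 1/4 each.
Living: Ines and Hugo — each takes 1/4.
Deceased: Teodoro and Yago. Their combined 1/2 is pooled and carried to generation 2.
At generation 2 (Octavio, Valentina, Mateo, Beatriz) there are 4 shares of (1/2)/4 = 1/8 each.
Living: Octavio, Valentina, and Beatriz — each takes 1/8.
Deceased: Mateo. That 1/8 share is carried to generation 3.
At generation 3 (Ramiro, Graciela, Alonso) there are 3 shares of (1/8)/3 = 1/24 each.
Living: Ramiro, Graciela, and Alonso — each takes 1/24.

Alonso 1/24; Beatriz 1/8; Graciela 1/24; Hugo 1/4; Ines 1/4; Octavio 1/8; Ramiro 1/24; Valentina 1/8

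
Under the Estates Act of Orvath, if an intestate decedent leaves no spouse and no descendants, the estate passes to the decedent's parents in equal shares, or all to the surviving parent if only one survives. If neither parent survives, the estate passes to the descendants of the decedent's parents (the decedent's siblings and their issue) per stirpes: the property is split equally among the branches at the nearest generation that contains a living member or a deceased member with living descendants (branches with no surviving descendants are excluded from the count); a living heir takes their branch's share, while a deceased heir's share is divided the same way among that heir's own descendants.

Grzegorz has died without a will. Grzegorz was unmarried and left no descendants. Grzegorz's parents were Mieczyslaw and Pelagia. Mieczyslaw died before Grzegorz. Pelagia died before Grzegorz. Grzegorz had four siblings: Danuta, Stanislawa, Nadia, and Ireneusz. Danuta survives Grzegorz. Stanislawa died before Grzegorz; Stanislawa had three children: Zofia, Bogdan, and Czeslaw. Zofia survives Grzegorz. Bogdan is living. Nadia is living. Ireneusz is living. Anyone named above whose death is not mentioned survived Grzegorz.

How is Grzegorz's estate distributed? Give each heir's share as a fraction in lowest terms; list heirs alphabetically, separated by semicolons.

Bogdan 1/12; Czeslaw 1/12; Danuta 1/4; Ireneusz 1/4; Nadia 1/4; Zofia 1/12

Neither parent survives and there are no descendants, so the estate passes to Grzegorz's siblings and their issue per stirpes.
The estate is divided into 4 equal shares of 1/4 among Danuta, Stanislawa, Nadia, Ireneusz.
Danuta is living and takes 1/4.
Stanislawa predeceased; the 1/4 allotted to Stanislawa's branch passes to Stanislawa's issue by representation.
The 1/4 is divided into 3 equal shares of 1/12 among Zofia, Bogdan, Czeslaw.
Zofia is living and takes 1/12.
Bogdan is living and takes 1/12.
Czeslaw is living and takes 1/12.
Nadia is living and takes 1/4.
Ireneusz is living and takes 1/4.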